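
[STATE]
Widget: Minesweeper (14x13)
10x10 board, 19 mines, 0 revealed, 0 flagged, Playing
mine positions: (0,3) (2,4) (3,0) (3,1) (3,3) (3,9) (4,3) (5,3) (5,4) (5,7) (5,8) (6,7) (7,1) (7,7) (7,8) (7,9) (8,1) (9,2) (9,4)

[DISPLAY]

■■■■■■■■■■    
■■■■■■■■■■    
■■■■■■■■■■    
■■■■■■■■■■    
■■■■■■■■■■    
■■■■■■■■■■    
■■■■■■■■■■    
■■■■■■■■■■    
■■■■■■■■■■    
■■■■■■■■■■    
              
              
              


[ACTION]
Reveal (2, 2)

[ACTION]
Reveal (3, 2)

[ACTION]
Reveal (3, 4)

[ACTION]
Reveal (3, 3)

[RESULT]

■■■✹■■■■■■    
■■■■■■■■■■    
■■2■✹■■■■■    
✹✹3✹3■■■■✹    
■■■✹■■■■■■    
■■■✹✹■■✹✹■    
■■■■■■■✹■■    
■✹■■■■■✹✹✹    
■✹■■■■■■■■    
■■✹■✹■■■■■    
              
              
              


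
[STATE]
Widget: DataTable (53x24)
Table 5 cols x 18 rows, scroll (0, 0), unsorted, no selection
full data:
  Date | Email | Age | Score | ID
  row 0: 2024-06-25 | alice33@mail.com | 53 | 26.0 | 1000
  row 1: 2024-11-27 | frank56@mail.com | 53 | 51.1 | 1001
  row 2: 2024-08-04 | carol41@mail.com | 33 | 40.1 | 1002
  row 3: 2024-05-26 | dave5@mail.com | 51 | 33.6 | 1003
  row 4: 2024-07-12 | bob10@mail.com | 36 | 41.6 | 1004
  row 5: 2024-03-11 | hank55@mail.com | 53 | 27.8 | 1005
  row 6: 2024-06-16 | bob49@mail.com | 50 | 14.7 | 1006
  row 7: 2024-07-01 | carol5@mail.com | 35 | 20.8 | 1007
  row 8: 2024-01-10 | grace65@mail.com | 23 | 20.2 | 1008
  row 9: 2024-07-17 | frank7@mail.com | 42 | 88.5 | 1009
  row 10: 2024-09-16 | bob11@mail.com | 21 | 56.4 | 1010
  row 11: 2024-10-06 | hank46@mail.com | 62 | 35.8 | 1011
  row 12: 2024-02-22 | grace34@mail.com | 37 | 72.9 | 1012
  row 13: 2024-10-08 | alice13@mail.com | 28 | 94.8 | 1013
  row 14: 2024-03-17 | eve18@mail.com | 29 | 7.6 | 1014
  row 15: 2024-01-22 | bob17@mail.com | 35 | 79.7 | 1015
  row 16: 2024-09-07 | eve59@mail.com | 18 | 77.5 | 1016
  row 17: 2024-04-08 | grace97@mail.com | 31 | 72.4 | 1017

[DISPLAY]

Date      │Email           │Age│Score│ID             
──────────┼────────────────┼───┼─────┼────           
2024-06-25│alice33@mail.com│53 │26.0 │1000           
2024-11-27│frank56@mail.com│53 │51.1 │1001           
2024-08-04│carol41@mail.com│33 │40.1 │1002           
2024-05-26│dave5@mail.com  │51 │33.6 │1003           
2024-07-12│bob10@mail.com  │36 │41.6 │1004           
2024-03-11│hank55@mail.com │53 │27.8 │1005           
2024-06-16│bob49@mail.com  │50 │14.7 │1006           
2024-07-01│carol5@mail.com │35 │20.8 │1007           
2024-01-10│grace65@mail.com│23 │20.2 │1008           
2024-07-17│frank7@mail.com │42 │88.5 │1009           
2024-09-16│bob11@mail.com  │21 │56.4 │1010           
2024-10-06│hank46@mail.com │62 │35.8 │1011           
2024-02-22│grace34@mail.com│37 │72.9 │1012           
2024-10-08│alice13@mail.com│28 │94.8 │1013           
2024-03-17│eve18@mail.com  │29 │7.6  │1014           
2024-01-22│bob17@mail.com  │35 │79.7 │1015           
2024-09-07│eve59@mail.com  │18 │77.5 │1016           
2024-04-08│grace97@mail.com│31 │72.4 │1017           
                                                     
                                                     
                                                     
                                                     


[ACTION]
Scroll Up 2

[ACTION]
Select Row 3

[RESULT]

Date      │Email           │Age│Score│ID             
──────────┼────────────────┼───┼─────┼────           
2024-06-25│alice33@mail.com│53 │26.0 │1000           
2024-11-27│frank56@mail.com│53 │51.1 │1001           
2024-08-04│carol41@mail.com│33 │40.1 │1002           
>024-05-26│dave5@mail.com  │51 │33.6 │1003           
2024-07-12│bob10@mail.com  │36 │41.6 │1004           
2024-03-11│hank55@mail.com │53 │27.8 │1005           
2024-06-16│bob49@mail.com  │50 │14.7 │1006           
2024-07-01│carol5@mail.com │35 │20.8 │1007           
2024-01-10│grace65@mail.com│23 │20.2 │1008           
2024-07-17│frank7@mail.com │42 │88.5 │1009           
2024-09-16│bob11@mail.com  │21 │56.4 │1010           
2024-10-06│hank46@mail.com │62 │35.8 │1011           
2024-02-22│grace34@mail.com│37 │72.9 │1012           
2024-10-08│alice13@mail.com│28 │94.8 │1013           
2024-03-17│eve18@mail.com  │29 │7.6  │1014           
2024-01-22│bob17@mail.com  │35 │79.7 │1015           
2024-09-07│eve59@mail.com  │18 │77.5 │1016           
2024-04-08│grace97@mail.com│31 │72.4 │1017           
                                                     
                                                     
                                                     
                                                     


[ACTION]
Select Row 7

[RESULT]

Date      │Email           │Age│Score│ID             
──────────┼────────────────┼───┼─────┼────           
2024-06-25│alice33@mail.com│53 │26.0 │1000           
2024-11-27│frank56@mail.com│53 │51.1 │1001           
2024-08-04│carol41@mail.com│33 │40.1 │1002           
2024-05-26│dave5@mail.com  │51 │33.6 │1003           
2024-07-12│bob10@mail.com  │36 │41.6 │1004           
2024-03-11│hank55@mail.com │53 │27.8 │1005           
2024-06-16│bob49@mail.com  │50 │14.7 │1006           
>024-07-01│carol5@mail.com │35 │20.8 │1007           
2024-01-10│grace65@mail.com│23 │20.2 │1008           
2024-07-17│frank7@mail.com │42 │88.5 │1009           
2024-09-16│bob11@mail.com  │21 │56.4 │1010           
2024-10-06│hank46@mail.com │62 │35.8 │1011           
2024-02-22│grace34@mail.com│37 │72.9 │1012           
2024-10-08│alice13@mail.com│28 │94.8 │1013           
2024-03-17│eve18@mail.com  │29 │7.6  │1014           
2024-01-22│bob17@mail.com  │35 │79.7 │1015           
2024-09-07│eve59@mail.com  │18 │77.5 │1016           
2024-04-08│grace97@mail.com│31 │72.4 │1017           
                                                     
                                                     
                                                     
                                                     


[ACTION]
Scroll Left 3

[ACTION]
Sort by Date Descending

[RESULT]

Date     ▼│Email           │Age│Score│ID             
──────────┼────────────────┼───┼─────┼────           
2024-11-27│frank56@mail.com│53 │51.1 │1001           
2024-10-08│alice13@mail.com│28 │94.8 │1013           
2024-10-06│hank46@mail.com │62 │35.8 │1011           
2024-09-16│bob11@mail.com  │21 │56.4 │1010           
2024-09-07│eve59@mail.com  │18 │77.5 │1016           
2024-08-04│carol41@mail.com│33 │40.1 │1002           
2024-07-17│frank7@mail.com │42 │88.5 │1009           
>024-07-12│bob10@mail.com  │36 │41.6 │1004           
2024-07-01│carol5@mail.com │35 │20.8 │1007           
2024-06-25│alice33@mail.com│53 │26.0 │1000           
2024-06-16│bob49@mail.com  │50 │14.7 │1006           
2024-05-26│dave5@mail.com  │51 │33.6 │1003           
2024-04-08│grace97@mail.com│31 │72.4 │1017           
2024-03-17│eve18@mail.com  │29 │7.6  │1014           
2024-03-11│hank55@mail.com │53 │27.8 │1005           
2024-02-22│grace34@mail.com│37 │72.9 │1012           
2024-01-22│bob17@mail.com  │35 │79.7 │1015           
2024-01-10│grace65@mail.com│23 │20.2 │1008           
                                                     
                                                     
                                                     
                                                     


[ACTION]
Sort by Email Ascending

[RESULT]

Date      │Email          ▲│Age│Score│ID             
──────────┼────────────────┼───┼─────┼────           
2024-10-08│alice13@mail.com│28 │94.8 │1013           
2024-06-25│alice33@mail.com│53 │26.0 │1000           
2024-07-12│bob10@mail.com  │36 │41.6 │1004           
2024-09-16│bob11@mail.com  │21 │56.4 │1010           
2024-01-22│bob17@mail.com  │35 │79.7 │1015           
2024-06-16│bob49@mail.com  │50 │14.7 │1006           
2024-08-04│carol41@mail.com│33 │40.1 │1002           
>024-07-01│carol5@mail.com │35 │20.8 │1007           
2024-05-26│dave5@mail.com  │51 │33.6 │1003           
2024-03-17│eve18@mail.com  │29 │7.6  │1014           
2024-09-07│eve59@mail.com  │18 │77.5 │1016           
2024-11-27│frank56@mail.com│53 │51.1 │1001           
2024-07-17│frank7@mail.com │42 │88.5 │1009           
2024-02-22│grace34@mail.com│37 │72.9 │1012           
2024-01-10│grace65@mail.com│23 │20.2 │1008           
2024-04-08│grace97@mail.com│31 │72.4 │1017           
2024-10-06│hank46@mail.com │62 │35.8 │1011           
2024-03-11│hank55@mail.com │53 │27.8 │1005           
                                                     
                                                     
                                                     
                                                     


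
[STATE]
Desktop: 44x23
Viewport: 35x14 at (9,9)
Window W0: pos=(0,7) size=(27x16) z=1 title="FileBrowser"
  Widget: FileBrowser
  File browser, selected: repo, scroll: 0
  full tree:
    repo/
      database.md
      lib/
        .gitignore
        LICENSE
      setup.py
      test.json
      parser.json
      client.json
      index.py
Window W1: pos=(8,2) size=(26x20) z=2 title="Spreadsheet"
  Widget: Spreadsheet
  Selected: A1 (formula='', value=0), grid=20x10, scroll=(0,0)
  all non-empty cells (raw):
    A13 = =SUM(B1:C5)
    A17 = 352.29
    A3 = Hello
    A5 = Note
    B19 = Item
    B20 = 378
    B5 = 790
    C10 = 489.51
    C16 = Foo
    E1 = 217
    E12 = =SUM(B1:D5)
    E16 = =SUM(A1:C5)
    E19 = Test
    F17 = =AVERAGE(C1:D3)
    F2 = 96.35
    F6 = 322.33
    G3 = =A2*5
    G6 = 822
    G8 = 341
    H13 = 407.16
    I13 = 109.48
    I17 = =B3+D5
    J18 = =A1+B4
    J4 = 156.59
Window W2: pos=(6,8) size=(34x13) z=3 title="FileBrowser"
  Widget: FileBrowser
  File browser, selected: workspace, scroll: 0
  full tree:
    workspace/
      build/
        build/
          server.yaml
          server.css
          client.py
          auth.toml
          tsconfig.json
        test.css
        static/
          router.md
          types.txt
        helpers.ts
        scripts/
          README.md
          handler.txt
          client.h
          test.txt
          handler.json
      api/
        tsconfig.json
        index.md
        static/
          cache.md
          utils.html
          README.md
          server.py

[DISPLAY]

ileBrowser                    ┃    
──────────────────────────────┨    
[-] workspace/                ┃    
  [+] build/                  ┃    
  [+] api/                    ┃    
                              ┃    
                              ┃    
                              ┃    
                              ┃    
                              ┃    
                              ┃    
━━━━━━━━━━━━━━━━━━━━━━━━━━━━━━┛    
━━━━━━━━━━━━━━━━━━━━━━━━┛          
━━━━━━━━━━━━━━━━━┛                 


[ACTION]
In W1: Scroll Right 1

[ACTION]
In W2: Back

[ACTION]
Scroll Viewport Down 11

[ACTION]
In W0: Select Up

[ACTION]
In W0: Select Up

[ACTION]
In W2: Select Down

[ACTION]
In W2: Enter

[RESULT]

ileBrowser                    ┃    
──────────────────────────────┨    
[-] workspace/                ┃    
> [-] build/                  ┃    
    [+] build/                ┃    
    test.css                  ┃    
    [+] static/               ┃    
    helpers.ts                ┃    
    [+] scripts/              ┃    
  [+] api/                    ┃    
                              ┃    
━━━━━━━━━━━━━━━━━━━━━━━━━━━━━━┛    
━━━━━━━━━━━━━━━━━━━━━━━━┛          
━━━━━━━━━━━━━━━━━┛                 


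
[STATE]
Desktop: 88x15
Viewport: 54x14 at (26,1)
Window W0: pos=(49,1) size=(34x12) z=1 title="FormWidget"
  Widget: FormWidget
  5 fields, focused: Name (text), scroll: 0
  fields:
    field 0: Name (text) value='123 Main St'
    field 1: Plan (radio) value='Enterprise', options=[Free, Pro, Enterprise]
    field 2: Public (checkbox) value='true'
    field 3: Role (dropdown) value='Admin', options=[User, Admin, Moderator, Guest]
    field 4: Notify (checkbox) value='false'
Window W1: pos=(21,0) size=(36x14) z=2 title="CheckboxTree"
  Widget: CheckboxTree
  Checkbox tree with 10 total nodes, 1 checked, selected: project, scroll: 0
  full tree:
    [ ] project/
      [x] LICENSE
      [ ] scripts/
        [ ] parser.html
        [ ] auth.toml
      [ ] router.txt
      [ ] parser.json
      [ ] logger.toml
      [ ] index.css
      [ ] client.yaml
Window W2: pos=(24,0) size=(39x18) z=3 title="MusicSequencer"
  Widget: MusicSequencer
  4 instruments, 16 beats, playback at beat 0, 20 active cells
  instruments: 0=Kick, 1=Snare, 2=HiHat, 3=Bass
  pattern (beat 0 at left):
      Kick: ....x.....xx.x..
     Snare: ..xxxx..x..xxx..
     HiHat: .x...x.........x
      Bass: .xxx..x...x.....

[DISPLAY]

MusicSequencer                      ┃━━━━━━━━━━━━━━━━━
────────────────────────────────────┨                 
     ▼123456789012345               ┃─────────────────
 Kick····█·····██·█··               ┃ [123 Main St    
Snare··████··█··███··               ┃ ( ) Free  ( ) Pr
HiHat·█···█·········█               ┃ [x]             
 Bass·███··█···█·····               ┃ [Admin          
                                    ┃ [ ]             
                                    ┃                 
                                    ┃                 
                                    ┃                 
                                    ┃━━━━━━━━━━━━━━━━━
                                    ┃                 
                                    ┃                 


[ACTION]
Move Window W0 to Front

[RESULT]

MusicSequencer         ┏━━━━━━━━━━━━━━━━━━━━━━━━━━━━━━
───────────────────────┃ FormWidget                   
     ▼123456789012345  ┠──────────────────────────────
 Kick····█·····██·█··  ┃> Name:       [123 Main St    
Snare··████··█··███··  ┃  Plan:       ( ) Free  ( ) Pr
HiHat·█···█·········█  ┃  Public:     [x]             
 Bass·███··█···█·····  ┃  Role:       [Admin          
                       ┃  Notify:     [ ]             
                       ┃                              
                       ┃                              
                       ┃                              
                       ┗━━━━━━━━━━━━━━━━━━━━━━━━━━━━━━
                                    ┃                 
                                    ┃                 


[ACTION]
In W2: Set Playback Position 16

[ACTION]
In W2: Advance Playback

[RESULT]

MusicSequencer         ┏━━━━━━━━━━━━━━━━━━━━━━━━━━━━━━
───────────────────────┃ FormWidget                   
     0▼23456789012345  ┠──────────────────────────────
 Kick····█·····██·█··  ┃> Name:       [123 Main St    
Snare··████··█··███··  ┃  Plan:       ( ) Free  ( ) Pr
HiHat·█···█·········█  ┃  Public:     [x]             
 Bass·███··█···█·····  ┃  Role:       [Admin          
                       ┃  Notify:     [ ]             
                       ┃                              
                       ┃                              
                       ┃                              
                       ┗━━━━━━━━━━━━━━━━━━━━━━━━━━━━━━
                                    ┃                 
                                    ┃                 


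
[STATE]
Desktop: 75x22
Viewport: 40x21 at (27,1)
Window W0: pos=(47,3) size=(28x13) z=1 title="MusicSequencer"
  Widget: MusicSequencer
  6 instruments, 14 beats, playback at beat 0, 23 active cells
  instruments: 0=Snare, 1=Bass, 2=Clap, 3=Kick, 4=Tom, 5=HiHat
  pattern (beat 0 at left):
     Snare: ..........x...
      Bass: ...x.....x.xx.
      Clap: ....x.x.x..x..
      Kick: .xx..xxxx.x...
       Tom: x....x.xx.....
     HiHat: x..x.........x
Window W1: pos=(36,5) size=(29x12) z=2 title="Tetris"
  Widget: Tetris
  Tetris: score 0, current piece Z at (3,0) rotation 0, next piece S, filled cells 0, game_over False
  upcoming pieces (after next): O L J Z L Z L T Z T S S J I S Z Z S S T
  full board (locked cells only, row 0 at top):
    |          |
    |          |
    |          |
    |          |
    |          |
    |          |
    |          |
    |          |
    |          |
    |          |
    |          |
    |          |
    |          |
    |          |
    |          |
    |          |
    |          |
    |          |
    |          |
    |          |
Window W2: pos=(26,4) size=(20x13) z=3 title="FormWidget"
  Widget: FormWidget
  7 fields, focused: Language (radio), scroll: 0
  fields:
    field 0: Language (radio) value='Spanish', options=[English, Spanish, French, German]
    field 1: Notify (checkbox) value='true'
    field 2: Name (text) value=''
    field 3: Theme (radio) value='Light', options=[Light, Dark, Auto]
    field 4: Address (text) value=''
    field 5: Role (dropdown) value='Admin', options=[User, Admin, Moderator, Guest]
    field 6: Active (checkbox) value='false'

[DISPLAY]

                                        
                                        
                    ┏━━━━━━━━━━━━━━━━━━━
━━━━━━━━━━━━━━━━━━┓ ┃ MusicSequencer    
 FormWidget       ┃━━━━━━━━━━━━━━━━━━┓──
──────────────────┨                  ┃12
> Language:   ( ) ┃──────────────────┨··
  Notify:     [x] ┃ │Next:           ┃██
  Name:       [  ]┃ │ ░░             ┃█·
  Theme:      (●) ┃ │░░              ┃··
  Address:    [  ]┃ │                ┃··
  Role:       [A▼]┃ │                ┃··
  Active:     [ ] ┃ │                ┃  
                  ┃ │Score:          ┃  
                  ┃ │0               ┃━━
━━━━━━━━━━━━━━━━━━┛━━━━━━━━━━━━━━━━━━┛  
                                        
                                        
                                        
                                        
                                        


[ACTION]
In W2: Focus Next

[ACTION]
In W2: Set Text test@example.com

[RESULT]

                                        
                                        
                    ┏━━━━━━━━━━━━━━━━━━━
━━━━━━━━━━━━━━━━━━┓ ┃ MusicSequencer    
 FormWidget       ┃━━━━━━━━━━━━━━━━━━┓──
──────────────────┨                  ┃12
  Language:   ( ) ┃──────────────────┨··
> Notify:     [x] ┃ │Next:           ┃██
  Name:       [  ]┃ │ ░░             ┃█·
  Theme:      (●) ┃ │░░              ┃··
  Address:    [  ]┃ │                ┃··
  Role:       [A▼]┃ │                ┃··
  Active:     [ ] ┃ │                ┃  
                  ┃ │Score:          ┃  
                  ┃ │0               ┃━━
━━━━━━━━━━━━━━━━━━┛━━━━━━━━━━━━━━━━━━┛  
                                        
                                        
                                        
                                        
                                        


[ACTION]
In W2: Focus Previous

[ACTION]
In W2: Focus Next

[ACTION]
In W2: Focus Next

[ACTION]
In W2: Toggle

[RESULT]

                                        
                                        
                    ┏━━━━━━━━━━━━━━━━━━━
━━━━━━━━━━━━━━━━━━┓ ┃ MusicSequencer    
 FormWidget       ┃━━━━━━━━━━━━━━━━━━┓──
──────────────────┨                  ┃12
  Language:   ( ) ┃──────────────────┨··
  Notify:     [x] ┃ │Next:           ┃██
> Name:       [  ]┃ │ ░░             ┃█·
  Theme:      (●) ┃ │░░              ┃··
  Address:    [  ]┃ │                ┃··
  Role:       [A▼]┃ │                ┃··
  Active:     [ ] ┃ │                ┃  
                  ┃ │Score:          ┃  
                  ┃ │0               ┃━━
━━━━━━━━━━━━━━━━━━┛━━━━━━━━━━━━━━━━━━┛  
                                        
                                        
                                        
                                        
                                        


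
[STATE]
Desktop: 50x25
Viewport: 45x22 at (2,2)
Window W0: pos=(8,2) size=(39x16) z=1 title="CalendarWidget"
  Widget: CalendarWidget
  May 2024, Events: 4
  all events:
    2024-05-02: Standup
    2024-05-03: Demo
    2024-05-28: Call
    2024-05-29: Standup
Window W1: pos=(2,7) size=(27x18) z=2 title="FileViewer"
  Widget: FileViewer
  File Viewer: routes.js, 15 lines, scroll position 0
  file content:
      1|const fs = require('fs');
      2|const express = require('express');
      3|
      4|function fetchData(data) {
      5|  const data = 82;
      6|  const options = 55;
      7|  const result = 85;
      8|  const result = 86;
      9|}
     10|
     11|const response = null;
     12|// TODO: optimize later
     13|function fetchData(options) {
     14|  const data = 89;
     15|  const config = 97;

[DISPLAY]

      ┏━━━━━━━━━━━━━━━━━━━━━━━━━━━━━━━━━━━━━┓
      ┃ CalendarWidget                      ┃
      ┠─────────────────────────────────────┨
      ┃               May 2024              ┃
      ┃Mo Tu We Th Fr Sa Su                 ┃
┏━━━━━━━━━━━━━━━━━━━━━━━━━┓ 5               ┃
┃ FileViewer              ┃                 ┃
┠─────────────────────────┨                 ┃
┃const fs = require('fs')▲┃                 ┃
┃const express = require(█┃                 ┃
┃                        ░┃                 ┃
┃function fetchData(data)░┃                 ┃
┃  const data = 82;      ░┃                 ┃
┃  const options = 55;   ░┃                 ┃
┃  const result = 85;    ░┃                 ┃
┃  const result = 86;    ░┃━━━━━━━━━━━━━━━━━┛
┃}                       ░┃                  
┃                        ░┃                  
┃const response = null;  ░┃                  
┃// TODO: optimize later ░┃                  
┃function fetchData(optio░┃                  
┃  const data = 89;      ▼┃                  


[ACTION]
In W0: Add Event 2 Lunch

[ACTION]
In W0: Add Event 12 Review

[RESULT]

      ┏━━━━━━━━━━━━━━━━━━━━━━━━━━━━━━━━━━━━━┓
      ┃ CalendarWidget                      ┃
      ┠─────────────────────────────────────┨
      ┃               May 2024              ┃
      ┃Mo Tu We Th Fr Sa Su                 ┃
┏━━━━━━━━━━━━━━━━━━━━━━━━━┓ 5               ┃
┃ FileViewer              ┃*                ┃
┠─────────────────────────┨                 ┃
┃const fs = require('fs')▲┃                 ┃
┃const express = require(█┃                 ┃
┃                        ░┃                 ┃
┃function fetchData(data)░┃                 ┃
┃  const data = 82;      ░┃                 ┃
┃  const options = 55;   ░┃                 ┃
┃  const result = 85;    ░┃                 ┃
┃  const result = 86;    ░┃━━━━━━━━━━━━━━━━━┛
┃}                       ░┃                  
┃                        ░┃                  
┃const response = null;  ░┃                  
┃// TODO: optimize later ░┃                  
┃function fetchData(optio░┃                  
┃  const data = 89;      ▼┃                  


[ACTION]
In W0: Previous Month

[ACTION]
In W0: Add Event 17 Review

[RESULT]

      ┏━━━━━━━━━━━━━━━━━━━━━━━━━━━━━━━━━━━━━┓
      ┃ CalendarWidget                      ┃
      ┠─────────────────────────────────────┨
      ┃              April 2024             ┃
      ┃Mo Tu We Th Fr Sa Su                 ┃
┏━━━━━━━━━━━━━━━━━━━━━━━━━┓                 ┃
┃ FileViewer              ┃                 ┃
┠─────────────────────────┨1                ┃
┃const fs = require('fs')▲┃                 ┃
┃const express = require(█┃                 ┃
┃                        ░┃                 ┃
┃function fetchData(data)░┃                 ┃
┃  const data = 82;      ░┃                 ┃
┃  const options = 55;   ░┃                 ┃
┃  const result = 85;    ░┃                 ┃
┃  const result = 86;    ░┃━━━━━━━━━━━━━━━━━┛
┃}                       ░┃                  
┃                        ░┃                  
┃const response = null;  ░┃                  
┃// TODO: optimize later ░┃                  
┃function fetchData(optio░┃                  
┃  const data = 89;      ▼┃                  


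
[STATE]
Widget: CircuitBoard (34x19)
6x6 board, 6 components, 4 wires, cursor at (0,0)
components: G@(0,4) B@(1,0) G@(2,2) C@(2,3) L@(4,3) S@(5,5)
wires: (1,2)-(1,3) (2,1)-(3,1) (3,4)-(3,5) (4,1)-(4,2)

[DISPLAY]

   0 1 2 3 4 5                    
0  [.]              G             
                                  
1   B       · ─ ·                 
                                  
2       ·   G   C                 
        │                         
3       ·           · ─ ·         
                                  
4       · ─ ·   L                 
                                  
5                       S         
Cursor: (0,0)                     
                                  
                                  
                                  
                                  
                                  
                                  


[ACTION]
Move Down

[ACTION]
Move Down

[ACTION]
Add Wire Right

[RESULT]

   0 1 2 3 4 5                    
0                   G             
                                  
1   B       · ─ ·                 
                                  
2  [.]─ ·   G   C                 
        │                         
3       ·           · ─ ·         
                                  
4       · ─ ·   L                 
                                  
5                       S         
Cursor: (2,0)                     
                                  
                                  
                                  
                                  
                                  
                                  


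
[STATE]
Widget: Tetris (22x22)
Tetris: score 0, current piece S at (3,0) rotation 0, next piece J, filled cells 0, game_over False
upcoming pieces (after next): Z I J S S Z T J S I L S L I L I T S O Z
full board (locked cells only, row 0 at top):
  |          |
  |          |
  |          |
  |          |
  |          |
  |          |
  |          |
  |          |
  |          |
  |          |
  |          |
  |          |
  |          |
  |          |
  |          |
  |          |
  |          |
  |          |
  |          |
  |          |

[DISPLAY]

    ░░    │Next:      
   ░░     │█          
          │███        
          │           
          │           
          │           
          │Score:     
          │0          
          │           
          │           
          │           
          │           
          │           
          │           
          │           
          │           
          │           
          │           
          │           
          │           
          │           
          │           


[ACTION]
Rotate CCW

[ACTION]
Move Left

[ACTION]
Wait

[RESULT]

          │Next:      
  ░       │█          
  ░░      │███        
   ░      │           
          │           
          │           
          │Score:     
          │0          
          │           
          │           
          │           
          │           
          │           
          │           
          │           
          │           
          │           
          │           
          │           
          │           
          │           
          │           


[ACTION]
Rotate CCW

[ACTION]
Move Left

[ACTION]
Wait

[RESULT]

          │Next:      
          │█          
  ░░      │███        
 ░░       │           
          │           
          │           
          │Score:     
          │0          
          │           
          │           
          │           
          │           
          │           
          │           
          │           
          │           
          │           
          │           
          │           
          │           
          │           
          │           


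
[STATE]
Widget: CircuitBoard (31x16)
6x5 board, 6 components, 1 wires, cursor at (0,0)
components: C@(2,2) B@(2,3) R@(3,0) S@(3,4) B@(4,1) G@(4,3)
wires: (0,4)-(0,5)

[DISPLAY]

   0 1 2 3 4 5                 
0  [.]              · ─ ·      
                               
1                              
                               
2           C   B              
                               
3   R               S          
                               
4       B       G              
Cursor: (0,0)                  
                               
                               
                               
                               
                               


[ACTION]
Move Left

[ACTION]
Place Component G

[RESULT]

   0 1 2 3 4 5                 
0  [G]              · ─ ·      
                               
1                              
                               
2           C   B              
                               
3   R               S          
                               
4       B       G              
Cursor: (0,0)                  
                               
                               
                               
                               
                               


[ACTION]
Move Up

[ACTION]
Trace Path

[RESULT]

   0 1 2 3 4 5                 
0  [G]              · ─ ·      
                               
1                              
                               
2           C   B              
                               
3   R               S          
                               
4       B       G              
Cursor: (0,0)  Trace: G (1 node
                               
                               
                               
                               
                               


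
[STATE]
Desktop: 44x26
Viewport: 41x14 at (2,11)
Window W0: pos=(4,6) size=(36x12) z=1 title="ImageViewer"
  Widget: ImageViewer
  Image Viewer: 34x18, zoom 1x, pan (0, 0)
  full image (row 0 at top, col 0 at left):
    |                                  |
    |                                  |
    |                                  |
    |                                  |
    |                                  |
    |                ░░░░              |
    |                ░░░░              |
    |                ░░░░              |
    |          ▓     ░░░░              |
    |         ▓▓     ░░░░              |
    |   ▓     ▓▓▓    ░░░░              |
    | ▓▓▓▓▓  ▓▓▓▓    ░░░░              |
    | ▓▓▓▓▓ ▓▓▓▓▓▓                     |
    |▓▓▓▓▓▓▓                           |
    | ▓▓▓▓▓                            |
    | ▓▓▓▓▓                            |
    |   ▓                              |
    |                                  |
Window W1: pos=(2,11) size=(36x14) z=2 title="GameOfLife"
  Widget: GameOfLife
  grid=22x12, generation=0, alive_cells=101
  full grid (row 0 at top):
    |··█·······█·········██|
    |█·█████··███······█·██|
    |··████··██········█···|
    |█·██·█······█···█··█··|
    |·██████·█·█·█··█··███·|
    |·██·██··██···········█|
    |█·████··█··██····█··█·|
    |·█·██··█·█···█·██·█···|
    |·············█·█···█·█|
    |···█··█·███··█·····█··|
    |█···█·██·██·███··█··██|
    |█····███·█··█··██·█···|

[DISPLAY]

┏━━━━━━━━━━━━━━━━━━━━━━━━━━━━━━━━━━┓ ┃   
┃ GameOfLife                       ┃ ┃   
┠──────────────────────────────────┨ ┃   
┃Gen: 0                            ┃ ┃   
┃█·█████··███······█·██            ┃ ┃   
┃··████··██········█···            ┃ ┃   
┃█·██·█······█···█··█··            ┃━┛   
┃·██████·█·█·█··█··███·            ┃     
┃·██·██··██···········█            ┃     
┃█·████··█··██····█··█·            ┃     
┃·█·██··█·█···█·██·█···            ┃     
┃·············█·█···█·█            ┃     
┃···█··█·███··█·····█··            ┃     
┗━━━━━━━━━━━━━━━━━━━━━━━━━━━━━━━━━━┛     


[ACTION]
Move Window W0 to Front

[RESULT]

┏━┃                                  ┃   
┃ ┃                                  ┃   
┠─┃                                  ┃   
┃G┃                ░░░░              ┃   
┃█┃                ░░░░              ┃   
┃·┃                ░░░░              ┃   
┃█┗━━━━━━━━━━━━━━━━━━━━━━━━━━━━━━━━━━┛   
┃·██████·█·█·█··█··███·            ┃     
┃·██·██··██···········█            ┃     
┃█·████··█··██····█··█·            ┃     
┃·█·██··█·█···█·██·█···            ┃     
┃·············█·█···█·█            ┃     
┃···█··█·███··█·····█··            ┃     
┗━━━━━━━━━━━━━━━━━━━━━━━━━━━━━━━━━━┛     


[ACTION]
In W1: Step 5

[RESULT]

┏━┃                                  ┃   
┃ ┃                                  ┃   
┠─┃                                  ┃   
┃G┃                ░░░░              ┃   
┃·┃                ░░░░              ┃   
┃·┃                ░░░░              ┃   
┃·┗━━━━━━━━━━━━━━━━━━━━━━━━━━━━━━━━━━┛   
┃·····██···██··█·█·····            ┃     
┃······█·····██···██·█·            ┃     
┃····█····█████····███·            ┃     
┃·····███··█·██········            ┃     
┃·····██··██·······███·            ┃     
┃·········███·█·····█··            ┃     
┗━━━━━━━━━━━━━━━━━━━━━━━━━━━━━━━━━━┛     


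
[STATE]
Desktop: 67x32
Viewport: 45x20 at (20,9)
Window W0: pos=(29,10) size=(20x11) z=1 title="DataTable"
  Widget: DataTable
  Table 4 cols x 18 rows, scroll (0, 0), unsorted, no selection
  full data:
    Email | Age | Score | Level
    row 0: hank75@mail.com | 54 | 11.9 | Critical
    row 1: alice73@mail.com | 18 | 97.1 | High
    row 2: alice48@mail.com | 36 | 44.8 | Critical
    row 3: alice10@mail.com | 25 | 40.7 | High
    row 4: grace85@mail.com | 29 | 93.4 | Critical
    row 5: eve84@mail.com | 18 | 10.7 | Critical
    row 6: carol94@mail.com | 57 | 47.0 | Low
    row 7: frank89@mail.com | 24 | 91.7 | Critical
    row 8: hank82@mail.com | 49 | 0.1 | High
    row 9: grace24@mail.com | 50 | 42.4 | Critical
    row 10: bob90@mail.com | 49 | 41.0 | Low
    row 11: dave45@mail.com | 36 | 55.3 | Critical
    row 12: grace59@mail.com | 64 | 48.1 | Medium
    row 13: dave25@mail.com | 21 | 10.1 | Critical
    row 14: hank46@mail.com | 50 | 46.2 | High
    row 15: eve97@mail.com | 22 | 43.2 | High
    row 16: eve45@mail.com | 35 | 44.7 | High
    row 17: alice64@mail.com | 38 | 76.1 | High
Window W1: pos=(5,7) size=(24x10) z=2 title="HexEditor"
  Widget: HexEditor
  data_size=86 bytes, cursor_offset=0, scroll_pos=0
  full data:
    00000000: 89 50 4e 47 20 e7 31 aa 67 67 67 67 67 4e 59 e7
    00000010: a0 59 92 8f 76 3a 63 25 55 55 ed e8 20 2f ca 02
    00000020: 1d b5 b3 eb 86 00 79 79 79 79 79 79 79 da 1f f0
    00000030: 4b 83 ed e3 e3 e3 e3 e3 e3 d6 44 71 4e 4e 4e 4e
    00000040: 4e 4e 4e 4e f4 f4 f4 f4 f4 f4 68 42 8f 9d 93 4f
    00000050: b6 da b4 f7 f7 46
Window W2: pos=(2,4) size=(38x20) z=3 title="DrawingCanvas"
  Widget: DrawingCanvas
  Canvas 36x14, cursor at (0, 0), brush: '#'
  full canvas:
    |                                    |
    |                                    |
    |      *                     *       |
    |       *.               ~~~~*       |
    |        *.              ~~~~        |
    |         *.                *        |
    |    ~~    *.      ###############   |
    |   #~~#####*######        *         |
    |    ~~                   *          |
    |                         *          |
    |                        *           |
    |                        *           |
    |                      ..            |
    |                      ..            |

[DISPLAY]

           *       ┃                         
       ~~~~*       ┃━━━━━━━━┓                
       ~~~~        ┃        ┃                
          *        ┃────────┨                
 ###############   ┃      │A┃                
#        *         ┃──────┼─┃                
        *          ┃l.com │5┃                
        *          ┃il.com│1┃                
       *           ┃il.com│3┃                
       *           ┃il.com│2┃                
     ..            ┃il.com│2┃                
     ..            ┃━━━━━━━━┛                
                   ┃                         
                   ┃                         
━━━━━━━━━━━━━━━━━━━┛                         
                                             
                                             
                                             
                                             
                                             


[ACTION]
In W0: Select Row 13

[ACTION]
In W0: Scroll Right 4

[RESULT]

           *       ┃                         
       ~~~~*       ┃━━━━━━━━┓                
       ~~~~        ┃        ┃                
          *        ┃────────┨                
 ###############   ┃  │Age│S┃                
#        *         ┃──┼───┼─┃                
        *          ┃m │54 │1┃                
        *          ┃om│18 │9┃                
       *           ┃om│36 │4┃                
       *           ┃om│25 │4┃                
     ..            ┃om│29 │9┃                
     ..            ┃━━━━━━━━┛                
                   ┃                         
                   ┃                         
━━━━━━━━━━━━━━━━━━━┛                         
                                             
                                             
                                             
                                             
                                             


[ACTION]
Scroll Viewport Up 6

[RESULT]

                                             
━━━━━━━━━━━━━━━━━━━┓                         
                   ┃                         
───────────────────┨                         
                   ┃                         
                   ┃                         
           *       ┃                         
       ~~~~*       ┃━━━━━━━━┓                
       ~~~~        ┃        ┃                
          *        ┃────────┨                
 ###############   ┃  │Age│S┃                
#        *         ┃──┼───┼─┃                
        *          ┃m │54 │1┃                
        *          ┃om│18 │9┃                
       *           ┃om│36 │4┃                
       *           ┃om│25 │4┃                
     ..            ┃om│29 │9┃                
     ..            ┃━━━━━━━━┛                
                   ┃                         
                   ┃                         
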